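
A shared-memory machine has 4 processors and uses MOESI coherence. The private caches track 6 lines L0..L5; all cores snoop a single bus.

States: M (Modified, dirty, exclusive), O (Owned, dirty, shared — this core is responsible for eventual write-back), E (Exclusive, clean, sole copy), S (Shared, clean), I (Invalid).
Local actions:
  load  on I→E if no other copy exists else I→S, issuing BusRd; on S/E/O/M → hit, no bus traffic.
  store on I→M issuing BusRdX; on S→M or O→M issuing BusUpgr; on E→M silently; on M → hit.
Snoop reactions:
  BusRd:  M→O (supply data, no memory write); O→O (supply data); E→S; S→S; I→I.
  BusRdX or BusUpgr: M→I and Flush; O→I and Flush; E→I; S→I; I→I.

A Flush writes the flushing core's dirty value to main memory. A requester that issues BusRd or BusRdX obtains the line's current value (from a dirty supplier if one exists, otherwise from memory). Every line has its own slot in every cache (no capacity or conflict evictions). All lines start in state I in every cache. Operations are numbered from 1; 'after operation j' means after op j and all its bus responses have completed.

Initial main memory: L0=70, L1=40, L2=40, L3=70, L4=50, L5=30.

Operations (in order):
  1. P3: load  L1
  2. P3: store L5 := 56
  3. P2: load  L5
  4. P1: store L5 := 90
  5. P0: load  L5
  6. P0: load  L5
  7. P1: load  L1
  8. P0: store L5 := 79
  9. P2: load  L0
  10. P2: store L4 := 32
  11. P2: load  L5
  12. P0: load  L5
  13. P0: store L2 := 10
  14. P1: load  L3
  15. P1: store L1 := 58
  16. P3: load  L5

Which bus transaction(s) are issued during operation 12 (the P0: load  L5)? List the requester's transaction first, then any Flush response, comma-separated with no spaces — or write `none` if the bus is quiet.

[1] P3: load  L1 | P0:I, P1:I, P2:I, P3:E(40) | bus: BusRd
[2] P3: store L5 := 56 | P0:I, P1:I, P2:I, P3:M(56) | bus: BusRdX
[3] P2: load  L5 | P0:I, P1:I, P2:S(56), P3:O(56) | bus: BusRd
[4] P1: store L5 := 90 | P0:I, P1:M(90), P2:I, P3:I | bus: BusRdX,Flush
[5] P0: load  L5 | P0:S(90), P1:O(90), P2:I, P3:I | bus: BusRd
[6] P0: load  L5 | P0:S(90), P1:O(90), P2:I, P3:I | bus: none
[7] P1: load  L1 | P0:I, P1:S(40), P2:I, P3:S(40) | bus: BusRd
[8] P0: store L5 := 79 | P0:M(79), P1:I, P2:I, P3:I | bus: BusUpgr,Flush
[9] P2: load  L0 | P0:I, P1:I, P2:E(70), P3:I | bus: BusRd
[10] P2: store L4 := 32 | P0:I, P1:I, P2:M(32), P3:I | bus: BusRdX
[11] P2: load  L5 | P0:O(79), P1:I, P2:S(79), P3:I | bus: BusRd
[12] P0: load  L5 | P0:O(79), P1:I, P2:S(79), P3:I | bus: none
[13] P0: store L2 := 10 | P0:M(10), P1:I, P2:I, P3:I | bus: BusRdX
[14] P1: load  L3 | P0:I, P1:E(70), P2:I, P3:I | bus: BusRd
[15] P1: store L1 := 58 | P0:I, P1:M(58), P2:I, P3:I | bus: BusUpgr
[16] P3: load  L5 | P0:O(79), P1:I, P2:S(79), P3:S(79) | bus: BusRd

bus = none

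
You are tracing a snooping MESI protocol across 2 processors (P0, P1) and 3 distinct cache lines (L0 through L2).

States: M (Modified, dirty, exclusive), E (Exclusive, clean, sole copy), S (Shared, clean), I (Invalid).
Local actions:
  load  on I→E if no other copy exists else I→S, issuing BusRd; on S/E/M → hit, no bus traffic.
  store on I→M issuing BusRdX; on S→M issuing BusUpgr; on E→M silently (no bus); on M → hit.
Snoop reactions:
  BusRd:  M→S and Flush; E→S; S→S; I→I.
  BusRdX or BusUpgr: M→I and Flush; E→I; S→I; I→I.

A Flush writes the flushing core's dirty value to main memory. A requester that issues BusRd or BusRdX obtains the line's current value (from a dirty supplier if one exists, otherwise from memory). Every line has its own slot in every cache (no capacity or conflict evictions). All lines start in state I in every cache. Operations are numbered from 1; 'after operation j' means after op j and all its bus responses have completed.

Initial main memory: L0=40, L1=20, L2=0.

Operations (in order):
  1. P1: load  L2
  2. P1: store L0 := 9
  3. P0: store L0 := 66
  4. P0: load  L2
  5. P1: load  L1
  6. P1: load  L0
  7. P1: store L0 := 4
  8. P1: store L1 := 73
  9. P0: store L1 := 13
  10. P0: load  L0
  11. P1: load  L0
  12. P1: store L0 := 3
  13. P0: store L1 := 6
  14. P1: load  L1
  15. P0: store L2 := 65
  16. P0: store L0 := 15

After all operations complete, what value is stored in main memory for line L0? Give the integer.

step 1: P1: load  L2  ⟶  IE  (L2)  txn=BusRd  M[L2]=0
step 2: P1: store L0 := 9  ⟶  IM  (L0)  txn=BusRdX  M[L0]=40
step 3: P0: store L0 := 66  ⟶  MI  (L0)  txn=BusRdX+Flush  M[L0]=9
step 4: P0: load  L2  ⟶  SS  (L2)  txn=BusRd  M[L2]=0
step 5: P1: load  L1  ⟶  IE  (L1)  txn=BusRd  M[L1]=20
step 6: P1: load  L0  ⟶  SS  (L0)  txn=BusRd+Flush  M[L0]=66
step 7: P1: store L0 := 4  ⟶  IM  (L0)  txn=BusUpgr  M[L0]=66
step 8: P1: store L1 := 73  ⟶  IM  (L1)  txn=∅  M[L1]=20
step 9: P0: store L1 := 13  ⟶  MI  (L1)  txn=BusRdX+Flush  M[L1]=73
step 10: P0: load  L0  ⟶  SS  (L0)  txn=BusRd+Flush  M[L0]=4
step 11: P1: load  L0  ⟶  SS  (L0)  txn=∅  M[L0]=4
step 12: P1: store L0 := 3  ⟶  IM  (L0)  txn=BusUpgr  M[L0]=4
step 13: P0: store L1 := 6  ⟶  MI  (L1)  txn=∅  M[L1]=73
step 14: P1: load  L1  ⟶  SS  (L1)  txn=BusRd+Flush  M[L1]=6
step 15: P0: store L2 := 65  ⟶  MI  (L2)  txn=BusUpgr  M[L2]=0
step 16: P0: store L0 := 15  ⟶  MI  (L0)  txn=BusRdX+Flush  M[L0]=3

memory[L0] = 3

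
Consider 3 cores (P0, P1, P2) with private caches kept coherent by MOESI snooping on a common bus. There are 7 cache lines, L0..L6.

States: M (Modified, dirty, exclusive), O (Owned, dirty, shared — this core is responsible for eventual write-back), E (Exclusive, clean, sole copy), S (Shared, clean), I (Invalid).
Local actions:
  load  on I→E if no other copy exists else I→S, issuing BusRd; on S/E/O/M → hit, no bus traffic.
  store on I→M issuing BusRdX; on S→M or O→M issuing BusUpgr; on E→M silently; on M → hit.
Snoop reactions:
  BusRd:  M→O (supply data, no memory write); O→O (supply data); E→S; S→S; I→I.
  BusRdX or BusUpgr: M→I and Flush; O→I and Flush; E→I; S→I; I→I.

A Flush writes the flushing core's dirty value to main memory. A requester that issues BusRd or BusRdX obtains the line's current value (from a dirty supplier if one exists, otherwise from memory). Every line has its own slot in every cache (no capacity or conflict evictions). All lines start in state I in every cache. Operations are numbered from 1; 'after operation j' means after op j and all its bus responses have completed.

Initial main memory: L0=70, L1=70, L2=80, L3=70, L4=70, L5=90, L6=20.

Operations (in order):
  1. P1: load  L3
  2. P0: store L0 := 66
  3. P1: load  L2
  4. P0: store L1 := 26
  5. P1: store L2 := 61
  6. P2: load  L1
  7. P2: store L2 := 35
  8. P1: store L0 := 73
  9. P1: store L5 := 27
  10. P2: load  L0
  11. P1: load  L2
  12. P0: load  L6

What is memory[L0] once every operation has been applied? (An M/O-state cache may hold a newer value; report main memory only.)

[1] P1: load  L3 | P0:I, P1:E(70), P2:I | bus: BusRd
[2] P0: store L0 := 66 | P0:M(66), P1:I, P2:I | bus: BusRdX
[3] P1: load  L2 | P0:I, P1:E(80), P2:I | bus: BusRd
[4] P0: store L1 := 26 | P0:M(26), P1:I, P2:I | bus: BusRdX
[5] P1: store L2 := 61 | P0:I, P1:M(61), P2:I | bus: none
[6] P2: load  L1 | P0:O(26), P1:I, P2:S(26) | bus: BusRd
[7] P2: store L2 := 35 | P0:I, P1:I, P2:M(35) | bus: BusRdX,Flush
[8] P1: store L0 := 73 | P0:I, P1:M(73), P2:I | bus: BusRdX,Flush
[9] P1: store L5 := 27 | P0:I, P1:M(27), P2:I | bus: BusRdX
[10] P2: load  L0 | P0:I, P1:O(73), P2:S(73) | bus: BusRd
[11] P1: load  L2 | P0:I, P1:S(35), P2:O(35) | bus: BusRd
[12] P0: load  L6 | P0:E(20), P1:I, P2:I | bus: BusRd

memory[L0] = 66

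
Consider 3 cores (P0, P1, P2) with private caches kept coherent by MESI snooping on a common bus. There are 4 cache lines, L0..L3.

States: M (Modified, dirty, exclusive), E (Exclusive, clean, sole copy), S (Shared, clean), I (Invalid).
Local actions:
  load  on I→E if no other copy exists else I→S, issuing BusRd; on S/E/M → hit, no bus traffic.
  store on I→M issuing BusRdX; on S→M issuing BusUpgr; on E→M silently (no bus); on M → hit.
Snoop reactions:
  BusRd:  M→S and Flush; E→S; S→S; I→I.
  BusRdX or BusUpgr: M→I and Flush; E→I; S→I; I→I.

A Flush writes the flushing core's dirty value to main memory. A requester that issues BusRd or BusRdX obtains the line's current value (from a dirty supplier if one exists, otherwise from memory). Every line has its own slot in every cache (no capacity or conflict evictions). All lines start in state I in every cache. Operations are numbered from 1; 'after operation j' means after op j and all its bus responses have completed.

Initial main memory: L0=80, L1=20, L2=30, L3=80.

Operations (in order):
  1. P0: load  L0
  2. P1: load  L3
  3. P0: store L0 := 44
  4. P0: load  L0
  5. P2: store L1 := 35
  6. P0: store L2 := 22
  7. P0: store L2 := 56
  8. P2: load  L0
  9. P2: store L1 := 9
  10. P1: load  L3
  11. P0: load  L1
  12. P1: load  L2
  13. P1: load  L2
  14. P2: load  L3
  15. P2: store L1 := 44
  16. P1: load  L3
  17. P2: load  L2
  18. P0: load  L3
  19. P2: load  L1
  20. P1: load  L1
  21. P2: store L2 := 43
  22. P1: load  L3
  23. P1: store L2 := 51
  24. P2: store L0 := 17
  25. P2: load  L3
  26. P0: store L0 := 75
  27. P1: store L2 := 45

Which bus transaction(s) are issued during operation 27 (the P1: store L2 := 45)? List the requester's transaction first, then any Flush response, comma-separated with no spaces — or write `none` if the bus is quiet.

bus = none

1. P0: load  L0  bus=[BusRd]  L0: P0=E P1=I P2=I  mem[L0]=80
2. P1: load  L3  bus=[BusRd]  L3: P0=I P1=E P2=I  mem[L3]=80
3. P0: store L0 := 44  bus=[-]  L0: P0=M P1=I P2=I  mem[L0]=80
4. P0: load  L0  bus=[-]  L0: P0=M P1=I P2=I  mem[L0]=80
5. P2: store L1 := 35  bus=[BusRdX]  L1: P0=I P1=I P2=M  mem[L1]=20
6. P0: store L2 := 22  bus=[BusRdX]  L2: P0=M P1=I P2=I  mem[L2]=30
7. P0: store L2 := 56  bus=[-]  L2: P0=M P1=I P2=I  mem[L2]=30
8. P2: load  L0  bus=[BusRd,Flush]  L0: P0=S P1=I P2=S  mem[L0]=44
9. P2: store L1 := 9  bus=[-]  L1: P0=I P1=I P2=M  mem[L1]=20
10. P1: load  L3  bus=[-]  L3: P0=I P1=E P2=I  mem[L3]=80
11. P0: load  L1  bus=[BusRd,Flush]  L1: P0=S P1=I P2=S  mem[L1]=9
12. P1: load  L2  bus=[BusRd,Flush]  L2: P0=S P1=S P2=I  mem[L2]=56
13. P1: load  L2  bus=[-]  L2: P0=S P1=S P2=I  mem[L2]=56
14. P2: load  L3  bus=[BusRd]  L3: P0=I P1=S P2=S  mem[L3]=80
15. P2: store L1 := 44  bus=[BusUpgr]  L1: P0=I P1=I P2=M  mem[L1]=9
16. P1: load  L3  bus=[-]  L3: P0=I P1=S P2=S  mem[L3]=80
17. P2: load  L2  bus=[BusRd]  L2: P0=S P1=S P2=S  mem[L2]=56
18. P0: load  L3  bus=[BusRd]  L3: P0=S P1=S P2=S  mem[L3]=80
19. P2: load  L1  bus=[-]  L1: P0=I P1=I P2=M  mem[L1]=9
20. P1: load  L1  bus=[BusRd,Flush]  L1: P0=I P1=S P2=S  mem[L1]=44
21. P2: store L2 := 43  bus=[BusUpgr]  L2: P0=I P1=I P2=M  mem[L2]=56
22. P1: load  L3  bus=[-]  L3: P0=S P1=S P2=S  mem[L3]=80
23. P1: store L2 := 51  bus=[BusRdX,Flush]  L2: P0=I P1=M P2=I  mem[L2]=43
24. P2: store L0 := 17  bus=[BusUpgr]  L0: P0=I P1=I P2=M  mem[L0]=44
25. P2: load  L3  bus=[-]  L3: P0=S P1=S P2=S  mem[L3]=80
26. P0: store L0 := 75  bus=[BusRdX,Flush]  L0: P0=M P1=I P2=I  mem[L0]=17
27. P1: store L2 := 45  bus=[-]  L2: P0=I P1=M P2=I  mem[L2]=43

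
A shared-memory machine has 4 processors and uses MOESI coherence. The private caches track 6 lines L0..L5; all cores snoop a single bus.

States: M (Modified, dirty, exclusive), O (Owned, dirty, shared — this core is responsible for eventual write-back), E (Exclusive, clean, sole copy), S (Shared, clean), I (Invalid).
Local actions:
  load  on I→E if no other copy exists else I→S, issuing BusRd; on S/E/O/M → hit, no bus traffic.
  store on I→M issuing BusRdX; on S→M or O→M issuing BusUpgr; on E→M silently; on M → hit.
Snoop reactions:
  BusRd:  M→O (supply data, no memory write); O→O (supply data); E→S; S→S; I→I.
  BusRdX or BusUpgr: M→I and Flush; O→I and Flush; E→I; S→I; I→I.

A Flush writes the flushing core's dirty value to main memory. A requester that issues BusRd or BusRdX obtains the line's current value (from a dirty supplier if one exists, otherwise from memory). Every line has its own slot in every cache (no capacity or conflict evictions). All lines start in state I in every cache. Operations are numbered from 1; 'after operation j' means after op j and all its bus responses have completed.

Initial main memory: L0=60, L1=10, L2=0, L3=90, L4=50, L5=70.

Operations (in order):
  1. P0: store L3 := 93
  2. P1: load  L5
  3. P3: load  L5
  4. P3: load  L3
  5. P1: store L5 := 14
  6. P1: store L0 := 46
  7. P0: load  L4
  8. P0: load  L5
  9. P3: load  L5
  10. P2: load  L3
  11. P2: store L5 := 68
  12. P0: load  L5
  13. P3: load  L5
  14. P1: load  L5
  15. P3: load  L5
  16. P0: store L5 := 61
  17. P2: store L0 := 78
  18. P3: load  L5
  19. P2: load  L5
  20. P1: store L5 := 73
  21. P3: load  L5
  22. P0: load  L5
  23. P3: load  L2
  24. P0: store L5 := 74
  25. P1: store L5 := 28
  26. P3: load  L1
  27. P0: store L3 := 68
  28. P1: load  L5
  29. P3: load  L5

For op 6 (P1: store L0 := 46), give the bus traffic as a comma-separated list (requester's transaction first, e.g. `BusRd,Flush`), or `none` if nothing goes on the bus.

step 1: P0: store L3 := 93  ⟶  MIII  (L3)  txn=BusRdX  M[L3]=90
step 2: P1: load  L5  ⟶  IEII  (L5)  txn=BusRd  M[L5]=70
step 3: P3: load  L5  ⟶  ISIS  (L5)  txn=BusRd  M[L5]=70
step 4: P3: load  L3  ⟶  OIIS  (L3)  txn=BusRd  M[L3]=90
step 5: P1: store L5 := 14  ⟶  IMII  (L5)  txn=BusUpgr  M[L5]=70
step 6: P1: store L0 := 46  ⟶  IMII  (L0)  txn=BusRdX  M[L0]=60
step 7: P0: load  L4  ⟶  EIII  (L4)  txn=BusRd  M[L4]=50
step 8: P0: load  L5  ⟶  SOII  (L5)  txn=BusRd  M[L5]=70
step 9: P3: load  L5  ⟶  SOIS  (L5)  txn=BusRd  M[L5]=70
step 10: P2: load  L3  ⟶  OISS  (L3)  txn=BusRd  M[L3]=90
step 11: P2: store L5 := 68  ⟶  IIMI  (L5)  txn=BusRdX+Flush  M[L5]=14
step 12: P0: load  L5  ⟶  SIOI  (L5)  txn=BusRd  M[L5]=14
step 13: P3: load  L5  ⟶  SIOS  (L5)  txn=BusRd  M[L5]=14
step 14: P1: load  L5  ⟶  SSOS  (L5)  txn=BusRd  M[L5]=14
step 15: P3: load  L5  ⟶  SSOS  (L5)  txn=∅  M[L5]=14
step 16: P0: store L5 := 61  ⟶  MIII  (L5)  txn=BusUpgr+Flush  M[L5]=68
step 17: P2: store L0 := 78  ⟶  IIMI  (L0)  txn=BusRdX+Flush  M[L0]=46
step 18: P3: load  L5  ⟶  OIIS  (L5)  txn=BusRd  M[L5]=68
step 19: P2: load  L5  ⟶  OISS  (L5)  txn=BusRd  M[L5]=68
step 20: P1: store L5 := 73  ⟶  IMII  (L5)  txn=BusRdX+Flush  M[L5]=61
step 21: P3: load  L5  ⟶  IOIS  (L5)  txn=BusRd  M[L5]=61
step 22: P0: load  L5  ⟶  SOIS  (L5)  txn=BusRd  M[L5]=61
step 23: P3: load  L2  ⟶  IIIE  (L2)  txn=BusRd  M[L2]=0
step 24: P0: store L5 := 74  ⟶  MIII  (L5)  txn=BusUpgr+Flush  M[L5]=73
step 25: P1: store L5 := 28  ⟶  IMII  (L5)  txn=BusRdX+Flush  M[L5]=74
step 26: P3: load  L1  ⟶  IIIE  (L1)  txn=BusRd  M[L1]=10
step 27: P0: store L3 := 68  ⟶  MIII  (L3)  txn=BusUpgr  M[L3]=90
step 28: P1: load  L5  ⟶  IMII  (L5)  txn=∅  M[L5]=74
step 29: P3: load  L5  ⟶  IOIS  (L5)  txn=BusRd  M[L5]=74

bus = BusRdX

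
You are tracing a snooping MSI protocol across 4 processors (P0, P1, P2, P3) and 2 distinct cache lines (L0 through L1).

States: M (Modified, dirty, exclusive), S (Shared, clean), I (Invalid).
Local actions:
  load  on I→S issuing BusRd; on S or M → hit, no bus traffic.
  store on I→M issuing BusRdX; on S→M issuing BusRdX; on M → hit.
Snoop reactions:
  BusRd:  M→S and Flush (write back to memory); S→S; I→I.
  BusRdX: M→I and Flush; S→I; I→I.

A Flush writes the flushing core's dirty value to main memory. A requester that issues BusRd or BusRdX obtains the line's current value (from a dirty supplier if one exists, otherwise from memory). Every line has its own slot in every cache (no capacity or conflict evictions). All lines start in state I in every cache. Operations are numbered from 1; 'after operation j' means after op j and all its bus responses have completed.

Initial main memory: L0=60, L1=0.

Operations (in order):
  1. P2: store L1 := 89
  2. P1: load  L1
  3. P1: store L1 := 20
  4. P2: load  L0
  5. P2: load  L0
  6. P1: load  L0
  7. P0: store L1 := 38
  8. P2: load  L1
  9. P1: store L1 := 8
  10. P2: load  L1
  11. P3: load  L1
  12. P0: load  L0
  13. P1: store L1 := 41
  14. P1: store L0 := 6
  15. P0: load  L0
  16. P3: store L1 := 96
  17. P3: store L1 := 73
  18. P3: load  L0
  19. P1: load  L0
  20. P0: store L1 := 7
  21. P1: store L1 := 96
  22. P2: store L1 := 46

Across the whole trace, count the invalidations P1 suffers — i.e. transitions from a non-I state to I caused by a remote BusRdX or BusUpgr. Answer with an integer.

invalidations = 3

step 1: P2: store L1 := 89  ⟶  IIMI  (L1)  txn=BusRdX  M[L1]=0
step 2: P1: load  L1  ⟶  ISSI  (L1)  txn=BusRd+Flush  M[L1]=89
step 3: P1: store L1 := 20  ⟶  IMII  (L1)  txn=BusRdX  M[L1]=89
step 4: P2: load  L0  ⟶  IISI  (L0)  txn=BusRd  M[L0]=60
step 5: P2: load  L0  ⟶  IISI  (L0)  txn=∅  M[L0]=60
step 6: P1: load  L0  ⟶  ISSI  (L0)  txn=BusRd  M[L0]=60
step 7: P0: store L1 := 38  ⟶  MIII  (L1)  txn=BusRdX+Flush  M[L1]=20
step 8: P2: load  L1  ⟶  SISI  (L1)  txn=BusRd+Flush  M[L1]=38
step 9: P1: store L1 := 8  ⟶  IMII  (L1)  txn=BusRdX  M[L1]=38
step 10: P2: load  L1  ⟶  ISSI  (L1)  txn=BusRd+Flush  M[L1]=8
step 11: P3: load  L1  ⟶  ISSS  (L1)  txn=BusRd  M[L1]=8
step 12: P0: load  L0  ⟶  SSSI  (L0)  txn=BusRd  M[L0]=60
step 13: P1: store L1 := 41  ⟶  IMII  (L1)  txn=BusRdX  M[L1]=8
step 14: P1: store L0 := 6  ⟶  IMII  (L0)  txn=BusRdX  M[L0]=60
step 15: P0: load  L0  ⟶  SSII  (L0)  txn=BusRd+Flush  M[L0]=6
step 16: P3: store L1 := 96  ⟶  IIIM  (L1)  txn=BusRdX+Flush  M[L1]=41
step 17: P3: store L1 := 73  ⟶  IIIM  (L1)  txn=∅  M[L1]=41
step 18: P3: load  L0  ⟶  SSIS  (L0)  txn=BusRd  M[L0]=6
step 19: P1: load  L0  ⟶  SSIS  (L0)  txn=∅  M[L0]=6
step 20: P0: store L1 := 7  ⟶  MIII  (L1)  txn=BusRdX+Flush  M[L1]=73
step 21: P1: store L1 := 96  ⟶  IMII  (L1)  txn=BusRdX+Flush  M[L1]=7
step 22: P2: store L1 := 46  ⟶  IIMI  (L1)  txn=BusRdX+Flush  M[L1]=96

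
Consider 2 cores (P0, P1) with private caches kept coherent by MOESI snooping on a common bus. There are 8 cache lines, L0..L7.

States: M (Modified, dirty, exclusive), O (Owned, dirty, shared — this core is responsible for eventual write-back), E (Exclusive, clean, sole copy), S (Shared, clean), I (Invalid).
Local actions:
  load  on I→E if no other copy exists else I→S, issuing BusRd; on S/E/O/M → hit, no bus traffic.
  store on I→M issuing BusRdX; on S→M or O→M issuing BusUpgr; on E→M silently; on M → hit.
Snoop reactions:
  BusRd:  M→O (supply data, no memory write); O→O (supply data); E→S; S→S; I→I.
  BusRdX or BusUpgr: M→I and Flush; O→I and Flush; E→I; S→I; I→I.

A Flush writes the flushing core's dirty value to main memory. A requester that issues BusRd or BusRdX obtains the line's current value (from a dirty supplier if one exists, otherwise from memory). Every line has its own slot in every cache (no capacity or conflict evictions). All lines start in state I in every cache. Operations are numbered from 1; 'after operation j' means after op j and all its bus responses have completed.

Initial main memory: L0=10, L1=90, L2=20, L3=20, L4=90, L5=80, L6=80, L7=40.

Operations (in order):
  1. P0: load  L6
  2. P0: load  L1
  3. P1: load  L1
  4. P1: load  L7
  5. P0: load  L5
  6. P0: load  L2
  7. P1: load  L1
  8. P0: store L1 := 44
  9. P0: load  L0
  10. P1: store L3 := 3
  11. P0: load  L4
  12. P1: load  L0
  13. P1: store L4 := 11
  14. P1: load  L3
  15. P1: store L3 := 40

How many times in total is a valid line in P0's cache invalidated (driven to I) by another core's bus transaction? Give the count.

[1] P0: load  L6 | P0:E(80), P1:I | bus: BusRd
[2] P0: load  L1 | P0:E(90), P1:I | bus: BusRd
[3] P1: load  L1 | P0:S(90), P1:S(90) | bus: BusRd
[4] P1: load  L7 | P0:I, P1:E(40) | bus: BusRd
[5] P0: load  L5 | P0:E(80), P1:I | bus: BusRd
[6] P0: load  L2 | P0:E(20), P1:I | bus: BusRd
[7] P1: load  L1 | P0:S(90), P1:S(90) | bus: none
[8] P0: store L1 := 44 | P0:M(44), P1:I | bus: BusUpgr
[9] P0: load  L0 | P0:E(10), P1:I | bus: BusRd
[10] P1: store L3 := 3 | P0:I, P1:M(3) | bus: BusRdX
[11] P0: load  L4 | P0:E(90), P1:I | bus: BusRd
[12] P1: load  L0 | P0:S(10), P1:S(10) | bus: BusRd
[13] P1: store L4 := 11 | P0:I, P1:M(11) | bus: BusRdX
[14] P1: load  L3 | P0:I, P1:M(3) | bus: none
[15] P1: store L3 := 40 | P0:I, P1:M(40) | bus: none

invalidations = 1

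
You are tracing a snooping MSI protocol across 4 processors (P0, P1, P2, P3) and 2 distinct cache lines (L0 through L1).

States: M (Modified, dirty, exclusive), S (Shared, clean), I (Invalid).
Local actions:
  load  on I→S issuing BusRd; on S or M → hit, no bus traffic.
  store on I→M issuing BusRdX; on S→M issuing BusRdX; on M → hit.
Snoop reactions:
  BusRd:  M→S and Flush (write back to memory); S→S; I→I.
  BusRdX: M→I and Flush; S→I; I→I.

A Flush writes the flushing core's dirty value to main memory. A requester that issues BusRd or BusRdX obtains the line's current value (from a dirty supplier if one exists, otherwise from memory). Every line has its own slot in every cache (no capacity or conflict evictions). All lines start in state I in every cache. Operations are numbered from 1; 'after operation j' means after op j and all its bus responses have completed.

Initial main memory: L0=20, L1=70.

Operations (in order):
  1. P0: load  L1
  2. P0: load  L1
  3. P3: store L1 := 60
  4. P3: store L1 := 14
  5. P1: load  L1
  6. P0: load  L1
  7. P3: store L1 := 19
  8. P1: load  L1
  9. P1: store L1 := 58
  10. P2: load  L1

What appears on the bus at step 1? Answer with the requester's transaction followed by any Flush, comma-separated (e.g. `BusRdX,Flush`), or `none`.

bus = BusRd

step 1: P0: load  L1  ⟶  SIII  (L1)  txn=BusRd  M[L1]=70
step 2: P0: load  L1  ⟶  SIII  (L1)  txn=∅  M[L1]=70
step 3: P3: store L1 := 60  ⟶  IIIM  (L1)  txn=BusRdX  M[L1]=70
step 4: P3: store L1 := 14  ⟶  IIIM  (L1)  txn=∅  M[L1]=70
step 5: P1: load  L1  ⟶  ISIS  (L1)  txn=BusRd+Flush  M[L1]=14
step 6: P0: load  L1  ⟶  SSIS  (L1)  txn=BusRd  M[L1]=14
step 7: P3: store L1 := 19  ⟶  IIIM  (L1)  txn=BusRdX  M[L1]=14
step 8: P1: load  L1  ⟶  ISIS  (L1)  txn=BusRd+Flush  M[L1]=19
step 9: P1: store L1 := 58  ⟶  IMII  (L1)  txn=BusRdX  M[L1]=19
step 10: P2: load  L1  ⟶  ISSI  (L1)  txn=BusRd+Flush  M[L1]=58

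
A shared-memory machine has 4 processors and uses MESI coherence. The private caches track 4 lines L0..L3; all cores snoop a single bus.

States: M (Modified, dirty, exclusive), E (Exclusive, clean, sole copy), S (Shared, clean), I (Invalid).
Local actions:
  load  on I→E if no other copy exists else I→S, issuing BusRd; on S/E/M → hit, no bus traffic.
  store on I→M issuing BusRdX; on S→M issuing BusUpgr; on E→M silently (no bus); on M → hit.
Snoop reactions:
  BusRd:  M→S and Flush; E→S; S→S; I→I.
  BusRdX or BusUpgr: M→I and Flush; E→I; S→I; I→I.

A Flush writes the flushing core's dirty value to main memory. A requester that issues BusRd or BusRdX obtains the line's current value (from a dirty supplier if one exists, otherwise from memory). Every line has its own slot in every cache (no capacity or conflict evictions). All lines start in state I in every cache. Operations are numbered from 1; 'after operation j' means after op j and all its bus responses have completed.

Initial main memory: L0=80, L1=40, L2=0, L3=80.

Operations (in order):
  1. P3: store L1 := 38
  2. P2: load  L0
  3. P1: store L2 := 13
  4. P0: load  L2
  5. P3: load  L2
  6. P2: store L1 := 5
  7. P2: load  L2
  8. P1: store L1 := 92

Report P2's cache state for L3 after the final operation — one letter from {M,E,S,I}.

state = I

  op1 P3: store L1 := 38 → I/I/I/M on L1; bus BusRdX; mem=40
  op2 P2: load  L0 → I/I/E/I on L0; bus BusRd; mem=80
  op3 P1: store L2 := 13 → I/M/I/I on L2; bus BusRdX; mem=0
  op4 P0: load  L2 → S/S/I/I on L2; bus BusRd Flush; mem=13
  op5 P3: load  L2 → S/S/I/S on L2; bus BusRd; mem=13
  op6 P2: store L1 := 5 → I/I/M/I on L1; bus BusRdX Flush; mem=38
  op7 P2: load  L2 → S/S/S/S on L2; bus BusRd; mem=13
  op8 P1: store L1 := 92 → I/M/I/I on L1; bus BusRdX Flush; mem=5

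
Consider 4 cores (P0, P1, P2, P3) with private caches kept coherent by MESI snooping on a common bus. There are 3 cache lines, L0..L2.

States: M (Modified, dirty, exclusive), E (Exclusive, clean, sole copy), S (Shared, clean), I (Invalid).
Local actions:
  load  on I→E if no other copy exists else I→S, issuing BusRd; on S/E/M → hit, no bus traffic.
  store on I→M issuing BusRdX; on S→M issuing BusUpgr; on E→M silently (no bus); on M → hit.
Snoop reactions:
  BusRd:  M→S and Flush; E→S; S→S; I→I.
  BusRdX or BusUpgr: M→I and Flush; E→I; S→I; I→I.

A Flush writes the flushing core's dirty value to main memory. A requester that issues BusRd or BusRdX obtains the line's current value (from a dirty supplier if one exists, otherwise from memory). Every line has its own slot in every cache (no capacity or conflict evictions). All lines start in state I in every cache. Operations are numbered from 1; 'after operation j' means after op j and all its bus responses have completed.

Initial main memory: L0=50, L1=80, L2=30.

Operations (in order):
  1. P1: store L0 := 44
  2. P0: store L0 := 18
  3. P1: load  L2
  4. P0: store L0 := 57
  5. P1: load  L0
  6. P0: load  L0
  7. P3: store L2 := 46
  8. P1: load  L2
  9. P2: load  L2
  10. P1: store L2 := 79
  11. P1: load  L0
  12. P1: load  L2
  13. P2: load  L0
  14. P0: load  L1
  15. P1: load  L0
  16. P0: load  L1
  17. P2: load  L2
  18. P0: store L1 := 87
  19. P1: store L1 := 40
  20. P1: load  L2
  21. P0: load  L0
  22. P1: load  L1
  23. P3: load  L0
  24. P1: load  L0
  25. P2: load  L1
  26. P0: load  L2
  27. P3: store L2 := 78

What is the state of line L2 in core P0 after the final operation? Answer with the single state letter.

step 1: P1: store L0 := 44  ⟶  IMII  (L0)  txn=BusRdX  M[L0]=50
step 2: P0: store L0 := 18  ⟶  MIII  (L0)  txn=BusRdX+Flush  M[L0]=44
step 3: P1: load  L2  ⟶  IEII  (L2)  txn=BusRd  M[L2]=30
step 4: P0: store L0 := 57  ⟶  MIII  (L0)  txn=∅  M[L0]=44
step 5: P1: load  L0  ⟶  SSII  (L0)  txn=BusRd+Flush  M[L0]=57
step 6: P0: load  L0  ⟶  SSII  (L0)  txn=∅  M[L0]=57
step 7: P3: store L2 := 46  ⟶  IIIM  (L2)  txn=BusRdX  M[L2]=30
step 8: P1: load  L2  ⟶  ISIS  (L2)  txn=BusRd+Flush  M[L2]=46
step 9: P2: load  L2  ⟶  ISSS  (L2)  txn=BusRd  M[L2]=46
step 10: P1: store L2 := 79  ⟶  IMII  (L2)  txn=BusUpgr  M[L2]=46
step 11: P1: load  L0  ⟶  SSII  (L0)  txn=∅  M[L0]=57
step 12: P1: load  L2  ⟶  IMII  (L2)  txn=∅  M[L2]=46
step 13: P2: load  L0  ⟶  SSSI  (L0)  txn=BusRd  M[L0]=57
step 14: P0: load  L1  ⟶  EIII  (L1)  txn=BusRd  M[L1]=80
step 15: P1: load  L0  ⟶  SSSI  (L0)  txn=∅  M[L0]=57
step 16: P0: load  L1  ⟶  EIII  (L1)  txn=∅  M[L1]=80
step 17: P2: load  L2  ⟶  ISSI  (L2)  txn=BusRd+Flush  M[L2]=79
step 18: P0: store L1 := 87  ⟶  MIII  (L1)  txn=∅  M[L1]=80
step 19: P1: store L1 := 40  ⟶  IMII  (L1)  txn=BusRdX+Flush  M[L1]=87
step 20: P1: load  L2  ⟶  ISSI  (L2)  txn=∅  M[L2]=79
step 21: P0: load  L0  ⟶  SSSI  (L0)  txn=∅  M[L0]=57
step 22: P1: load  L1  ⟶  IMII  (L1)  txn=∅  M[L1]=87
step 23: P3: load  L0  ⟶  SSSS  (L0)  txn=BusRd  M[L0]=57
step 24: P1: load  L0  ⟶  SSSS  (L0)  txn=∅  M[L0]=57
step 25: P2: load  L1  ⟶  ISSI  (L1)  txn=BusRd+Flush  M[L1]=40
step 26: P0: load  L2  ⟶  SSSI  (L2)  txn=BusRd  M[L2]=79
step 27: P3: store L2 := 78  ⟶  IIIM  (L2)  txn=BusRdX  M[L2]=79

state = I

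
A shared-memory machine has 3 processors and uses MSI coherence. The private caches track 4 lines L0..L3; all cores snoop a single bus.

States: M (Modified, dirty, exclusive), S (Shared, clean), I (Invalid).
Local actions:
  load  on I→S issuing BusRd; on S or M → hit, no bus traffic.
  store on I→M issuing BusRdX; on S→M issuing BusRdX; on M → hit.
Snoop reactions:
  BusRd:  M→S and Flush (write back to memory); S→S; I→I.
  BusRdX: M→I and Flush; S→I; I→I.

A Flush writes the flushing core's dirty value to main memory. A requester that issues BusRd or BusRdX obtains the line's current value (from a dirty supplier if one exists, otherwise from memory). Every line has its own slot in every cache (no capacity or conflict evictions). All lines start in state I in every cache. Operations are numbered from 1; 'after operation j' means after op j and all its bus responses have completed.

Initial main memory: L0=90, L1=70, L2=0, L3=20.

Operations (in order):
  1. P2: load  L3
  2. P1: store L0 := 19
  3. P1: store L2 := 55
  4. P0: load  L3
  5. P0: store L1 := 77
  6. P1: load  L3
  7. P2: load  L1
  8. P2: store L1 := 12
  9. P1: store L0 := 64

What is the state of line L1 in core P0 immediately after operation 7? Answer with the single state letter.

[1] P2: load  L3 | P0:I, P1:I, P2:S(20) | bus: BusRd
[2] P1: store L0 := 19 | P0:I, P1:M(19), P2:I | bus: BusRdX
[3] P1: store L2 := 55 | P0:I, P1:M(55), P2:I | bus: BusRdX
[4] P0: load  L3 | P0:S(20), P1:I, P2:S(20) | bus: BusRd
[5] P0: store L1 := 77 | P0:M(77), P1:I, P2:I | bus: BusRdX
[6] P1: load  L3 | P0:S(20), P1:S(20), P2:S(20) | bus: BusRd
[7] P2: load  L1 | P0:S(77), P1:I, P2:S(77) | bus: BusRd,Flush
[8] P2: store L1 := 12 | P0:I, P1:I, P2:M(12) | bus: BusRdX
[9] P1: store L0 := 64 | P0:I, P1:M(64), P2:I | bus: none

state = S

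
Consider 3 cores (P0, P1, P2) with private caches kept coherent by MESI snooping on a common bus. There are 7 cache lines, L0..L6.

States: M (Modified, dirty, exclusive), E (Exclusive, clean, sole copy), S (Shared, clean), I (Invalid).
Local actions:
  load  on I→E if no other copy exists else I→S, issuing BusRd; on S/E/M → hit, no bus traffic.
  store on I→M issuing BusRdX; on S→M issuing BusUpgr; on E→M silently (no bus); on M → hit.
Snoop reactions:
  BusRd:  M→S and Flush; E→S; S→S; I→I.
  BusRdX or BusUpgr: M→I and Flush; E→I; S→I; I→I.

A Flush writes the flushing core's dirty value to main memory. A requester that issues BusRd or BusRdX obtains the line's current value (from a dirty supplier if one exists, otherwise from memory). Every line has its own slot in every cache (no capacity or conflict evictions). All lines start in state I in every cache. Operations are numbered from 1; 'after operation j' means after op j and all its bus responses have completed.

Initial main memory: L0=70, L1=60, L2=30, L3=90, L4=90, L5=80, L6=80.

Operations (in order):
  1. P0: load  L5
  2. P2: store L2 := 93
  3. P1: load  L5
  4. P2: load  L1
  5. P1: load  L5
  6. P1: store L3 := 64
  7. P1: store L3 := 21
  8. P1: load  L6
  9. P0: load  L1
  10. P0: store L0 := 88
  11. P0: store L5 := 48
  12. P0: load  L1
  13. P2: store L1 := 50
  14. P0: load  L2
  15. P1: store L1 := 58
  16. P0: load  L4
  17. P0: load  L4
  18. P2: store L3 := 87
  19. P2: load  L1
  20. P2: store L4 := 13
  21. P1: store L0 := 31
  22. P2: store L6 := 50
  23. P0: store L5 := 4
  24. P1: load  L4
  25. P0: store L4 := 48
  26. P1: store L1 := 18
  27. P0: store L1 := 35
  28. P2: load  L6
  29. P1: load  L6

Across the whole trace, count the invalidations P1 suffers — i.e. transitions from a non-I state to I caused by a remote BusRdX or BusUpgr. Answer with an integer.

1. P0: load  L5  bus=[BusRd]  L5: P0=E P1=I P2=I  mem[L5]=80
2. P2: store L2 := 93  bus=[BusRdX]  L2: P0=I P1=I P2=M  mem[L2]=30
3. P1: load  L5  bus=[BusRd]  L5: P0=S P1=S P2=I  mem[L5]=80
4. P2: load  L1  bus=[BusRd]  L1: P0=I P1=I P2=E  mem[L1]=60
5. P1: load  L5  bus=[-]  L5: P0=S P1=S P2=I  mem[L5]=80
6. P1: store L3 := 64  bus=[BusRdX]  L3: P0=I P1=M P2=I  mem[L3]=90
7. P1: store L3 := 21  bus=[-]  L3: P0=I P1=M P2=I  mem[L3]=90
8. P1: load  L6  bus=[BusRd]  L6: P0=I P1=E P2=I  mem[L6]=80
9. P0: load  L1  bus=[BusRd]  L1: P0=S P1=I P2=S  mem[L1]=60
10. P0: store L0 := 88  bus=[BusRdX]  L0: P0=M P1=I P2=I  mem[L0]=70
11. P0: store L5 := 48  bus=[BusUpgr]  L5: P0=M P1=I P2=I  mem[L5]=80
12. P0: load  L1  bus=[-]  L1: P0=S P1=I P2=S  mem[L1]=60
13. P2: store L1 := 50  bus=[BusUpgr]  L1: P0=I P1=I P2=M  mem[L1]=60
14. P0: load  L2  bus=[BusRd,Flush]  L2: P0=S P1=I P2=S  mem[L2]=93
15. P1: store L1 := 58  bus=[BusRdX,Flush]  L1: P0=I P1=M P2=I  mem[L1]=50
16. P0: load  L4  bus=[BusRd]  L4: P0=E P1=I P2=I  mem[L4]=90
17. P0: load  L4  bus=[-]  L4: P0=E P1=I P2=I  mem[L4]=90
18. P2: store L3 := 87  bus=[BusRdX,Flush]  L3: P0=I P1=I P2=M  mem[L3]=21
19. P2: load  L1  bus=[BusRd,Flush]  L1: P0=I P1=S P2=S  mem[L1]=58
20. P2: store L4 := 13  bus=[BusRdX]  L4: P0=I P1=I P2=M  mem[L4]=90
21. P1: store L0 := 31  bus=[BusRdX,Flush]  L0: P0=I P1=M P2=I  mem[L0]=88
22. P2: store L6 := 50  bus=[BusRdX]  L6: P0=I P1=I P2=M  mem[L6]=80
23. P0: store L5 := 4  bus=[-]  L5: P0=M P1=I P2=I  mem[L5]=80
24. P1: load  L4  bus=[BusRd,Flush]  L4: P0=I P1=S P2=S  mem[L4]=13
25. P0: store L4 := 48  bus=[BusRdX]  L4: P0=M P1=I P2=I  mem[L4]=13
26. P1: store L1 := 18  bus=[BusUpgr]  L1: P0=I P1=M P2=I  mem[L1]=58
27. P0: store L1 := 35  bus=[BusRdX,Flush]  L1: P0=M P1=I P2=I  mem[L1]=18
28. P2: load  L6  bus=[-]  L6: P0=I P1=I P2=M  mem[L6]=80
29. P1: load  L6  bus=[BusRd,Flush]  L6: P0=I P1=S P2=S  mem[L6]=50

invalidations = 5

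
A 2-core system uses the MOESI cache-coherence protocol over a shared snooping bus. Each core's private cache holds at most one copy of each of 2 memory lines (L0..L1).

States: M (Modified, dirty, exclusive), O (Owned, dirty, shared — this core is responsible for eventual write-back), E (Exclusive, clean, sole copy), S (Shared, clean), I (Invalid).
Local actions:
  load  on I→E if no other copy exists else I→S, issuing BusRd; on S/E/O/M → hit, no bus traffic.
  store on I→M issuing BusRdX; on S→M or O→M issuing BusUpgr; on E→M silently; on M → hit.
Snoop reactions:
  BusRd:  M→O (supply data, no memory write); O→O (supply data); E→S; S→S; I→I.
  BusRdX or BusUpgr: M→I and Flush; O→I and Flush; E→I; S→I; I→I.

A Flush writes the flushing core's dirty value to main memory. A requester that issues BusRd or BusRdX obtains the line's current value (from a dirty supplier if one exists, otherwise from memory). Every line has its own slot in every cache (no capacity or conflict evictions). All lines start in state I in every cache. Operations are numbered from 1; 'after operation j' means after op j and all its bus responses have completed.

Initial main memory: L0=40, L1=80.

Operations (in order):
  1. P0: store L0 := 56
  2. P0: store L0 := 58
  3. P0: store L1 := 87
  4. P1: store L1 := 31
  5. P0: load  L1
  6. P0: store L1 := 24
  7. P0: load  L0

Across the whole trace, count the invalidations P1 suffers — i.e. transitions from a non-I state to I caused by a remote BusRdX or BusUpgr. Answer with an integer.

step 1: P0: store L0 := 56  ⟶  MI  (L0)  txn=BusRdX  M[L0]=40
step 2: P0: store L0 := 58  ⟶  MI  (L0)  txn=∅  M[L0]=40
step 3: P0: store L1 := 87  ⟶  MI  (L1)  txn=BusRdX  M[L1]=80
step 4: P1: store L1 := 31  ⟶  IM  (L1)  txn=BusRdX+Flush  M[L1]=87
step 5: P0: load  L1  ⟶  SO  (L1)  txn=BusRd  M[L1]=87
step 6: P0: store L1 := 24  ⟶  MI  (L1)  txn=BusUpgr+Flush  M[L1]=31
step 7: P0: load  L0  ⟶  MI  (L0)  txn=∅  M[L0]=40

invalidations = 1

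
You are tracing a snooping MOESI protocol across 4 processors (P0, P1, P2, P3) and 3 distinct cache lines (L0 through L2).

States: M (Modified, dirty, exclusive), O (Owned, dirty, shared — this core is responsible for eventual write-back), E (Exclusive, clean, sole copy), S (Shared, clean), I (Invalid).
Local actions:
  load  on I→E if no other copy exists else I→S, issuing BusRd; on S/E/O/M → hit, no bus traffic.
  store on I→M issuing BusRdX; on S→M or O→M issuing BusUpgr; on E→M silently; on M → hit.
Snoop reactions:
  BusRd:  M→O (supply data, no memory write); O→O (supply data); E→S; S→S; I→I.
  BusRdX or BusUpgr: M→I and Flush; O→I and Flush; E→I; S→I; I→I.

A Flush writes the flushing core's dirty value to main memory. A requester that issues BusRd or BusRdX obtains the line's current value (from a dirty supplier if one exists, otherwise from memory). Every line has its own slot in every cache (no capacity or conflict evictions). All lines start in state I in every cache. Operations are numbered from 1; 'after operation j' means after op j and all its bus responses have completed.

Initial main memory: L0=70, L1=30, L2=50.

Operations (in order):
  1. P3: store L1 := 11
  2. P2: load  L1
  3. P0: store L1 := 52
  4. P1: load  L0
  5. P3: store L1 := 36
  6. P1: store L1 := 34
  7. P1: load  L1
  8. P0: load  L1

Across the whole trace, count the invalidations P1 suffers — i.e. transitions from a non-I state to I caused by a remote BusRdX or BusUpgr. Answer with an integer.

1. P3: store L1 := 11  bus=[BusRdX]  L1: P0=I P1=I P2=I P3=M  mem[L1]=30
2. P2: load  L1  bus=[BusRd]  L1: P0=I P1=I P2=S P3=O  mem[L1]=30
3. P0: store L1 := 52  bus=[BusRdX,Flush]  L1: P0=M P1=I P2=I P3=I  mem[L1]=11
4. P1: load  L0  bus=[BusRd]  L0: P0=I P1=E P2=I P3=I  mem[L0]=70
5. P3: store L1 := 36  bus=[BusRdX,Flush]  L1: P0=I P1=I P2=I P3=M  mem[L1]=52
6. P1: store L1 := 34  bus=[BusRdX,Flush]  L1: P0=I P1=M P2=I P3=I  mem[L1]=36
7. P1: load  L1  bus=[-]  L1: P0=I P1=M P2=I P3=I  mem[L1]=36
8. P0: load  L1  bus=[BusRd]  L1: P0=S P1=O P2=I P3=I  mem[L1]=36

invalidations = 0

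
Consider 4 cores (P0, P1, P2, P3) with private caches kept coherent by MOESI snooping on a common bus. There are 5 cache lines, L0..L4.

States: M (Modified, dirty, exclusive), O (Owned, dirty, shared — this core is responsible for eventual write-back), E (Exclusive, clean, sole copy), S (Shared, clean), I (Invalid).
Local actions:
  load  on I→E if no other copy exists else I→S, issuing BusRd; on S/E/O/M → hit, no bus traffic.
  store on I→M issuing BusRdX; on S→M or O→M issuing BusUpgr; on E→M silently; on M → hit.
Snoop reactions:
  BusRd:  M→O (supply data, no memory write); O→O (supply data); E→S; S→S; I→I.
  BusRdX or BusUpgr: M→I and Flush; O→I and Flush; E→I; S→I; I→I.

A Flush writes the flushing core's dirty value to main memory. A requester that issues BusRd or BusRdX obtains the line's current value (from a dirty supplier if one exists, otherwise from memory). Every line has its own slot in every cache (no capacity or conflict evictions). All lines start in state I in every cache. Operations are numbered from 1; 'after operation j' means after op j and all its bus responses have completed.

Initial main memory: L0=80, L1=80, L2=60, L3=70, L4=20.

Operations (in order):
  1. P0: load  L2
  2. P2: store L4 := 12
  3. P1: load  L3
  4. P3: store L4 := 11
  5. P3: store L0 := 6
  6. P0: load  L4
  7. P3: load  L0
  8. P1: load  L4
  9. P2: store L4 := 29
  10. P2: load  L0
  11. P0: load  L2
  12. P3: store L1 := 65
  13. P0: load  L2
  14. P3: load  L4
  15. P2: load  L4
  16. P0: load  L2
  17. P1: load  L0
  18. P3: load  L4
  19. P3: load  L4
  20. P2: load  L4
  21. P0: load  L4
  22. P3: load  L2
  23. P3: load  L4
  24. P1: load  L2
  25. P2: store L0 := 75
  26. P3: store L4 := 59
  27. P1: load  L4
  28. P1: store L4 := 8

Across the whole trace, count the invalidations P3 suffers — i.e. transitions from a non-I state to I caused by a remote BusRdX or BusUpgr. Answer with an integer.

step 1: P0: load  L2  ⟶  EIII  (L2)  txn=BusRd  M[L2]=60
step 2: P2: store L4 := 12  ⟶  IIMI  (L4)  txn=BusRdX  M[L4]=20
step 3: P1: load  L3  ⟶  IEII  (L3)  txn=BusRd  M[L3]=70
step 4: P3: store L4 := 11  ⟶  IIIM  (L4)  txn=BusRdX+Flush  M[L4]=12
step 5: P3: store L0 := 6  ⟶  IIIM  (L0)  txn=BusRdX  M[L0]=80
step 6: P0: load  L4  ⟶  SIIO  (L4)  txn=BusRd  M[L4]=12
step 7: P3: load  L0  ⟶  IIIM  (L0)  txn=∅  M[L0]=80
step 8: P1: load  L4  ⟶  SSIO  (L4)  txn=BusRd  M[L4]=12
step 9: P2: store L4 := 29  ⟶  IIMI  (L4)  txn=BusRdX+Flush  M[L4]=11
step 10: P2: load  L0  ⟶  IISO  (L0)  txn=BusRd  M[L0]=80
step 11: P0: load  L2  ⟶  EIII  (L2)  txn=∅  M[L2]=60
step 12: P3: store L1 := 65  ⟶  IIIM  (L1)  txn=BusRdX  M[L1]=80
step 13: P0: load  L2  ⟶  EIII  (L2)  txn=∅  M[L2]=60
step 14: P3: load  L4  ⟶  IIOS  (L4)  txn=BusRd  M[L4]=11
step 15: P2: load  L4  ⟶  IIOS  (L4)  txn=∅  M[L4]=11
step 16: P0: load  L2  ⟶  EIII  (L2)  txn=∅  M[L2]=60
step 17: P1: load  L0  ⟶  ISSO  (L0)  txn=BusRd  M[L0]=80
step 18: P3: load  L4  ⟶  IIOS  (L4)  txn=∅  M[L4]=11
step 19: P3: load  L4  ⟶  IIOS  (L4)  txn=∅  M[L4]=11
step 20: P2: load  L4  ⟶  IIOS  (L4)  txn=∅  M[L4]=11
step 21: P0: load  L4  ⟶  SIOS  (L4)  txn=BusRd  M[L4]=11
step 22: P3: load  L2  ⟶  SIIS  (L2)  txn=BusRd  M[L2]=60
step 23: P3: load  L4  ⟶  SIOS  (L4)  txn=∅  M[L4]=11
step 24: P1: load  L2  ⟶  SSIS  (L2)  txn=BusRd  M[L2]=60
step 25: P2: store L0 := 75  ⟶  IIMI  (L0)  txn=BusUpgr+Flush  M[L0]=6
step 26: P3: store L4 := 59  ⟶  IIIM  (L4)  txn=BusUpgr+Flush  M[L4]=29
step 27: P1: load  L4  ⟶  ISIO  (L4)  txn=BusRd  M[L4]=29
step 28: P1: store L4 := 8  ⟶  IMII  (L4)  txn=BusUpgr+Flush  M[L4]=59

invalidations = 3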